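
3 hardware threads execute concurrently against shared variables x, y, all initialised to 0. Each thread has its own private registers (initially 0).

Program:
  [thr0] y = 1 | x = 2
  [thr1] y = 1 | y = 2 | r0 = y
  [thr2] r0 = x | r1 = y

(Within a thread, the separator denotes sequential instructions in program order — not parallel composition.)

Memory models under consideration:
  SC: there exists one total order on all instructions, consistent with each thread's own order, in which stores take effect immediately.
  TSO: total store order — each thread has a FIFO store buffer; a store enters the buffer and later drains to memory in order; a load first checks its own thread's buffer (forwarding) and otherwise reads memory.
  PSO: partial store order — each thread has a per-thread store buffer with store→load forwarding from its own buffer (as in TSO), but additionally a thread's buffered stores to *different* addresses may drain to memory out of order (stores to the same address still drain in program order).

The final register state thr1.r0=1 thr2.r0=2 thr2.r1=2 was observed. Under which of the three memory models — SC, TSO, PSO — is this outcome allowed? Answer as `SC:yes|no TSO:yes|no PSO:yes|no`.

outcome vector order: (thr1.r0,thr2.r0,thr2.r1)
under SC → <1 0 0> <1 0 1> <1 0 2> <1 2 1> <2 0 0> <2 0 1> <2 0 2> <2 2 1> <2 2 2>
under TSO → <1 0 0> <1 0 1> <1 0 2> <1 2 1> <2 0 0> <2 0 1> <2 0 2> <2 2 1> <2 2 2>
under PSO → <1 0 0> <1 0 1> <1 0 2> <1 2 0> <1 2 1> <1 2 2> <2 0 0> <2 0 1> <2 0 2> <2 2 0> <2 2 1> <2 2 2>
target <1 2 2> ∈ {PSO}

SC:no TSO:no PSO:yes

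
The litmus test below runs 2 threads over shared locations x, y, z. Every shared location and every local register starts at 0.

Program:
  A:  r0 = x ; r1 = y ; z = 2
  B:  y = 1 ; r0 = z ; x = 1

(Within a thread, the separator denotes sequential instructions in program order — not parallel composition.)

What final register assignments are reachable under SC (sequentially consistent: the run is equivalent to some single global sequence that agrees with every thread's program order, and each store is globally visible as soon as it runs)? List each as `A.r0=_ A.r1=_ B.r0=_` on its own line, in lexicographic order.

outcome vector order: (A.r0,A.r1,B.r0)
|SC outcomes| = 5

A.r0=0 A.r1=0 B.r0=0
A.r0=0 A.r1=0 B.r0=2
A.r0=0 A.r1=1 B.r0=0
A.r0=0 A.r1=1 B.r0=2
A.r0=1 A.r1=1 B.r0=0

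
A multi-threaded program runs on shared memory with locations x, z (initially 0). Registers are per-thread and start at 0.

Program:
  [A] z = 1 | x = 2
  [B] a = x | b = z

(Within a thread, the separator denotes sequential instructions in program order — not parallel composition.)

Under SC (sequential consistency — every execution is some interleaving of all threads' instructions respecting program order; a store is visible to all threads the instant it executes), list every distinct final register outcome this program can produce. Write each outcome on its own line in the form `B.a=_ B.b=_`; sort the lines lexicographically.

B.a=0 B.b=0
B.a=0 B.b=1
B.a=2 B.b=1

outcome vector order: (B.a,B.b)
|SC outcomes| = 3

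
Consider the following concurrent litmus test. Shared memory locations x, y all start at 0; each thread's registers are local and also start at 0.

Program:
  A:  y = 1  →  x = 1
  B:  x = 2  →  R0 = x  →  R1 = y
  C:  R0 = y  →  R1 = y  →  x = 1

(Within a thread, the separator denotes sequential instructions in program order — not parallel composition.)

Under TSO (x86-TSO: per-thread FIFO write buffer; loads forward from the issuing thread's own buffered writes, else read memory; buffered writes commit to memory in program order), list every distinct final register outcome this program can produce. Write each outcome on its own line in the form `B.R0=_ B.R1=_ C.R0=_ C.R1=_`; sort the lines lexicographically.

outcome vector order: (B.R0,B.R1,C.R0,C.R1)
|TSO outcomes| = 10

B.R0=1 B.R1=0 C.R0=0 C.R1=0
B.R0=1 B.R1=1 C.R0=0 C.R1=0
B.R0=1 B.R1=1 C.R0=0 C.R1=1
B.R0=1 B.R1=1 C.R0=1 C.R1=1
B.R0=2 B.R1=0 C.R0=0 C.R1=0
B.R0=2 B.R1=0 C.R0=0 C.R1=1
B.R0=2 B.R1=0 C.R0=1 C.R1=1
B.R0=2 B.R1=1 C.R0=0 C.R1=0
B.R0=2 B.R1=1 C.R0=0 C.R1=1
B.R0=2 B.R1=1 C.R0=1 C.R1=1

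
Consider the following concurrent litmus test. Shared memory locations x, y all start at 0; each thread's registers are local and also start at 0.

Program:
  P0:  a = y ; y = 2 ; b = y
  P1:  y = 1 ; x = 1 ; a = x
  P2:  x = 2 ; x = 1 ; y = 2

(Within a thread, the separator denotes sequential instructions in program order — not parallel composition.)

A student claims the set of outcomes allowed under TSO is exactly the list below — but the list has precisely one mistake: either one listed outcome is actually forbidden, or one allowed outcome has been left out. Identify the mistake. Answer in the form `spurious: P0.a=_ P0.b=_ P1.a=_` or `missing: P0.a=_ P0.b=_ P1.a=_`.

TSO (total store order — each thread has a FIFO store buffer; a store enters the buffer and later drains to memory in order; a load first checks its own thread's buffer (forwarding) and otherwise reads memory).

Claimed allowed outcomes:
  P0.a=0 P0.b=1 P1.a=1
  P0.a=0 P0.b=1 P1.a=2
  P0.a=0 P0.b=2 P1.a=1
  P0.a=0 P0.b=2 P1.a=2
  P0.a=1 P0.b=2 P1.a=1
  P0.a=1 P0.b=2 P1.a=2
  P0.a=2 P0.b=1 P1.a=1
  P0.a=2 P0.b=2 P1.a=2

missing: P0.a=2 P0.b=2 P1.a=1

outcome vector order: (P0.a,P0.b,P1.a)
TSO: 9 outcomes — {0/1/1; 0/1/2; 0/2/1; 0/2/2; 1/2/1; 1/2/2; 2/1/1; 2/2/1; 2/2/2}
TSO∖claimed = {2/2/1}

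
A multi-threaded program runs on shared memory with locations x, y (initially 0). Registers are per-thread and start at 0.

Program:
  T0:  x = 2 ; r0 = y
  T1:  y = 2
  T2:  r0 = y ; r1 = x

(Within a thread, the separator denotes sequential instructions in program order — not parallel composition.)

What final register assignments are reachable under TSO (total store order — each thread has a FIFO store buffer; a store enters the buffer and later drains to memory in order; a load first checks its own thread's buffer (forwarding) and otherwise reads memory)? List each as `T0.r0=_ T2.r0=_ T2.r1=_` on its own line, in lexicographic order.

T0.r0=0 T2.r0=0 T2.r1=0
T0.r0=0 T2.r0=0 T2.r1=2
T0.r0=0 T2.r0=2 T2.r1=0
T0.r0=0 T2.r0=2 T2.r1=2
T0.r0=2 T2.r0=0 T2.r1=0
T0.r0=2 T2.r0=0 T2.r1=2
T0.r0=2 T2.r0=2 T2.r1=0
T0.r0=2 T2.r0=2 T2.r1=2

outcome vector order: (T0.r0,T2.r0,T2.r1)
|TSO outcomes| = 8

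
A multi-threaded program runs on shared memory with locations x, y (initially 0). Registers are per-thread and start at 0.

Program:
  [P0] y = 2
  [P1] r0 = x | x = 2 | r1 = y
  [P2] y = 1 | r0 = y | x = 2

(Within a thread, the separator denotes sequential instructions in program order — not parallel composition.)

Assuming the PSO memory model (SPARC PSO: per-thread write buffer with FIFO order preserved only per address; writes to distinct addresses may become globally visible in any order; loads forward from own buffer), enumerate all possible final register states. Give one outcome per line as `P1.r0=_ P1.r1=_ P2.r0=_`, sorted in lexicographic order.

outcome vector order: (P1.r0,P1.r1,P2.r0)
|PSO outcomes| = 10

P1.r0=0 P1.r1=0 P2.r0=1
P1.r0=0 P1.r1=0 P2.r0=2
P1.r0=0 P1.r1=1 P2.r0=1
P1.r0=0 P1.r1=1 P2.r0=2
P1.r0=0 P1.r1=2 P2.r0=1
P1.r0=0 P1.r1=2 P2.r0=2
P1.r0=2 P1.r1=0 P2.r0=1
P1.r0=2 P1.r1=1 P2.r0=1
P1.r0=2 P1.r1=2 P2.r0=1
P1.r0=2 P1.r1=2 P2.r0=2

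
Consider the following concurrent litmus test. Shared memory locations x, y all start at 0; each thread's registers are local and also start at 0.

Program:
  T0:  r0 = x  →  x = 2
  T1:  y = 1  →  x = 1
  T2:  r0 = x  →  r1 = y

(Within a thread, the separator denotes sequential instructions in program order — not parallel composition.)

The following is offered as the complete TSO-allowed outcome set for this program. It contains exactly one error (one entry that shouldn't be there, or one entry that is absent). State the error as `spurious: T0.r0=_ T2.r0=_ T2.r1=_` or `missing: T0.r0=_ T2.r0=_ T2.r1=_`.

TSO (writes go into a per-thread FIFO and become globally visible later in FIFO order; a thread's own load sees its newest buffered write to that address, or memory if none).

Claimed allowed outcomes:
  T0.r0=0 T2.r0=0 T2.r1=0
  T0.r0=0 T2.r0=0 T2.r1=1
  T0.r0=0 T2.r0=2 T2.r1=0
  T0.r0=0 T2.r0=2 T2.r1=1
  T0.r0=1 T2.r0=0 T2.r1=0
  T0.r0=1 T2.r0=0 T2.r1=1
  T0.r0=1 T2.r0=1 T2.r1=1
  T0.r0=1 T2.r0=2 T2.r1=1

missing: T0.r0=0 T2.r0=1 T2.r1=1

outcome vector order: (T0.r0,T2.r0,T2.r1)
TSO (9): <0 0 0> <0 0 1> <0 1 1> <0 2 0> <0 2 1> <1 0 0> <1 0 1> <1 1 1> <1 2 1>
TSO∖claimed = {<0 1 1>}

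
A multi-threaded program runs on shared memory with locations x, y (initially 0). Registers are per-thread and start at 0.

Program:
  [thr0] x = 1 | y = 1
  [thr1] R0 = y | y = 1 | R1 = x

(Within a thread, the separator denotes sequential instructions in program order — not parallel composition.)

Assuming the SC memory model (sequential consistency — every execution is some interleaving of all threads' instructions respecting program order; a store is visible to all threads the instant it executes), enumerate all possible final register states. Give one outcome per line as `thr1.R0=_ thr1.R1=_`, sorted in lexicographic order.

thr1.R0=0 thr1.R1=0
thr1.R0=0 thr1.R1=1
thr1.R0=1 thr1.R1=1

outcome vector order: (thr1.R0,thr1.R1)
|SC outcomes| = 3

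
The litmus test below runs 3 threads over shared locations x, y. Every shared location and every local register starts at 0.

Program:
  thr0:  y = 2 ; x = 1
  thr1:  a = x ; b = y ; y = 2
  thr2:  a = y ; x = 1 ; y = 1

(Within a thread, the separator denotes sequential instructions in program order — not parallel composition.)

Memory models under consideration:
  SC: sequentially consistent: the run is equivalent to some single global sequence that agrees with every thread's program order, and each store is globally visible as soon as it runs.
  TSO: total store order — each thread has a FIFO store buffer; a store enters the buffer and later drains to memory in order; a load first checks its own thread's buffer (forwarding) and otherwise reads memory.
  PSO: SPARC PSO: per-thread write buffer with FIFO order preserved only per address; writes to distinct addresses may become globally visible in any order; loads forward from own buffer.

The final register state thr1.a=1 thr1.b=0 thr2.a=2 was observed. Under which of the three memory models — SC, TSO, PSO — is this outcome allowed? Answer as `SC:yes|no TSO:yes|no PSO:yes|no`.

outcome vector order: (thr1.a,thr1.b,thr2.a)
under SC → <0 0 0> <0 0 2> <0 1 0> <0 1 2> <0 2 0> <0 2 2> <1 0 0> <1 1 0> <1 1 2> <1 2 0> <1 2 2>
under TSO → <0 0 0> <0 0 2> <0 1 0> <0 1 2> <0 2 0> <0 2 2> <1 0 0> <1 1 0> <1 1 2> <1 2 0> <1 2 2>
under PSO → <0 0 0> <0 0 2> <0 1 0> <0 1 2> <0 2 0> <0 2 2> <1 0 0> <1 0 2> <1 1 0> <1 1 2> <1 2 0> <1 2 2>
target <1 0 2> ∈ {PSO}

SC:no TSO:no PSO:yes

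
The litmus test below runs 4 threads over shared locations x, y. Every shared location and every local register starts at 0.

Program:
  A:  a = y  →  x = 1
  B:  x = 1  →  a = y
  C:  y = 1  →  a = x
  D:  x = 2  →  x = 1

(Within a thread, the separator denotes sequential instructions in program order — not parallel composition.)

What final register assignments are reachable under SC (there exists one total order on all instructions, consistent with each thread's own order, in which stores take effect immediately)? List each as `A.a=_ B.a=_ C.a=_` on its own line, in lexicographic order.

outcome vector order: (A.a,B.a,C.a)
|SC outcomes| = 10

A.a=0 B.a=0 C.a=1
A.a=0 B.a=0 C.a=2
A.a=0 B.a=1 C.a=0
A.a=0 B.a=1 C.a=1
A.a=0 B.a=1 C.a=2
A.a=1 B.a=0 C.a=1
A.a=1 B.a=0 C.a=2
A.a=1 B.a=1 C.a=0
A.a=1 B.a=1 C.a=1
A.a=1 B.a=1 C.a=2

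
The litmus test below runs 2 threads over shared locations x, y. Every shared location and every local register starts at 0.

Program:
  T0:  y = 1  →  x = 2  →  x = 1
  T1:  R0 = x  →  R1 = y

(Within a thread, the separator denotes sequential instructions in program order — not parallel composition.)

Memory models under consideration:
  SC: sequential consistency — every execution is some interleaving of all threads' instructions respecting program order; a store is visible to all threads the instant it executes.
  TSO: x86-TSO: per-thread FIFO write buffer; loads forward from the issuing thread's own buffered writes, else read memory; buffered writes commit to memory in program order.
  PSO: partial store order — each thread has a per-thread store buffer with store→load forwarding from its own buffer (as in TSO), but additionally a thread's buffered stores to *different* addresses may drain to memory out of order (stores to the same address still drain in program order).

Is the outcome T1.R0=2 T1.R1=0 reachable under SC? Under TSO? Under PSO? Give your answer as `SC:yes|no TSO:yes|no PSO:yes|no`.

outcome vector order: (T1.R0,T1.R1)
under SC → <0 0>; <0 1>; <1 1>; <2 1>
under TSO → <0 0>; <0 1>; <1 1>; <2 1>
under PSO → <0 0>; <0 1>; <1 0>; <1 1>; <2 0>; <2 1>
target <2 0> ∈ {PSO}

SC:no TSO:no PSO:yes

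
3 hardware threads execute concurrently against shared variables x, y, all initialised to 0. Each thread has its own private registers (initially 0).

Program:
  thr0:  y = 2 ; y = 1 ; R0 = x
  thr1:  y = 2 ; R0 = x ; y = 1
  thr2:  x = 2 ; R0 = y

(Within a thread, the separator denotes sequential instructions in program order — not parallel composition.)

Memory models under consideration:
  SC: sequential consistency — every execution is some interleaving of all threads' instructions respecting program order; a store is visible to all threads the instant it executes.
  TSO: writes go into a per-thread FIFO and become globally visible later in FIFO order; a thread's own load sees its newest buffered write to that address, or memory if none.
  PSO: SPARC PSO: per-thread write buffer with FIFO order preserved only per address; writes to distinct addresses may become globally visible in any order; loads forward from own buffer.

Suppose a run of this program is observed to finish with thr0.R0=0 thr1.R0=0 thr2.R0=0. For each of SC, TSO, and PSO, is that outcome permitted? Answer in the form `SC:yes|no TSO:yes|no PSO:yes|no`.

outcome vector order: (thr0.R0,thr1.R0,thr2.R0)
SC: 9 outcomes — {<0 0 1>; <0 0 2>; <0 2 1>; <0 2 2>; <2 0 1>; <2 0 2>; <2 2 0>; <2 2 1>; <2 2 2>}
TSO: 12 outcomes — {<0 0 0>; <0 0 1>; <0 0 2>; <0 2 0>; <0 2 1>; <0 2 2>; <2 0 0>; <2 0 1>; <2 0 2>; <2 2 0>; <2 2 1>; <2 2 2>}
PSO: 12 outcomes — {<0 0 0>; <0 0 1>; <0 0 2>; <0 2 0>; <0 2 1>; <0 2 2>; <2 0 0>; <2 0 1>; <2 0 2>; <2 2 0>; <2 2 1>; <2 2 2>}
target <0 0 0> ∈ {TSO,PSO}

SC:no TSO:yes PSO:yes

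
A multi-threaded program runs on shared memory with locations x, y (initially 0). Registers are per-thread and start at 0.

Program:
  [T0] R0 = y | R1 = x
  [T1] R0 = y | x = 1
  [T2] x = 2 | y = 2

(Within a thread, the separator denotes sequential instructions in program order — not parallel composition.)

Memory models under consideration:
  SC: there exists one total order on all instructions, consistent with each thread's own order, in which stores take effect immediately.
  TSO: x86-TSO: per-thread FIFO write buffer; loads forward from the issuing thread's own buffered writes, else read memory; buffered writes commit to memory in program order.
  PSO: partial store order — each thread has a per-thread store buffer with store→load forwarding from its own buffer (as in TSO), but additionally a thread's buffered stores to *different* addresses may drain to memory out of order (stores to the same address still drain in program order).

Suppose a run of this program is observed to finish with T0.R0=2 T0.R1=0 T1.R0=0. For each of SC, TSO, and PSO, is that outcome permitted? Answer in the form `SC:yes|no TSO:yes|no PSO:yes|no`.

outcome vector order: (T0.R0,T0.R1,T1.R0)
under SC → (0,0,0) (0,0,2) (0,1,0) (0,1,2) (0,2,0) (0,2,2) (2,1,0) (2,1,2) (2,2,0) (2,2,2)
under TSO → (0,0,0) (0,0,2) (0,1,0) (0,1,2) (0,2,0) (0,2,2) (2,1,0) (2,1,2) (2,2,0) (2,2,2)
under PSO → (0,0,0) (0,0,2) (0,1,0) (0,1,2) (0,2,0) (0,2,2) (2,0,0) (2,0,2) (2,1,0) (2,1,2) (2,2,0) (2,2,2)
target (2,0,0) ∈ {PSO}

SC:no TSO:no PSO:yes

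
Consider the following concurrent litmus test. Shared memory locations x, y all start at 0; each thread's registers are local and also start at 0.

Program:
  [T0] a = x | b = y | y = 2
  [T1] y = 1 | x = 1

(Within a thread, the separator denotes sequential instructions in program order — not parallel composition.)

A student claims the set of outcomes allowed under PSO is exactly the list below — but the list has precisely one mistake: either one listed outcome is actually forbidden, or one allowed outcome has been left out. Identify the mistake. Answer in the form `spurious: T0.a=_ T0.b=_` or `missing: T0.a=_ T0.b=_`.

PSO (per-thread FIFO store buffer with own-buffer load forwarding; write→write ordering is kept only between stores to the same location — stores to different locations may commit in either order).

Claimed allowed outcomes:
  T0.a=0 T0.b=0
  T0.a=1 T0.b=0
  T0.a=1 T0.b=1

outcome vector order: (T0.a,T0.b)
PSO: 4 outcomes — {(0,0), (0,1), (1,0), (1,1)}
PSO∖claimed = {(0,1)}

missing: T0.a=0 T0.b=1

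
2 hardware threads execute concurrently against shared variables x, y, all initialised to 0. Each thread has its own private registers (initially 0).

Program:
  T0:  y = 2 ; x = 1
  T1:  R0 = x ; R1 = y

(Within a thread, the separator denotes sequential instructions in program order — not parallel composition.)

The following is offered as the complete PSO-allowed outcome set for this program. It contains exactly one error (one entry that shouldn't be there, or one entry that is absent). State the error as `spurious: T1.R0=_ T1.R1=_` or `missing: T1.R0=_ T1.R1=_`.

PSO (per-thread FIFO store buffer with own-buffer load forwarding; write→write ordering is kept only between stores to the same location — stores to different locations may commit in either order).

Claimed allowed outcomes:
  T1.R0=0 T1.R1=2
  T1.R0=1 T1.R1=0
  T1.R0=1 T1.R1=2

outcome vector order: (T1.R0,T1.R1)
PSO: 4 outcomes — {<0 0>; <0 2>; <1 0>; <1 2>}
PSO∖claimed = {<0 0>}

missing: T1.R0=0 T1.R1=0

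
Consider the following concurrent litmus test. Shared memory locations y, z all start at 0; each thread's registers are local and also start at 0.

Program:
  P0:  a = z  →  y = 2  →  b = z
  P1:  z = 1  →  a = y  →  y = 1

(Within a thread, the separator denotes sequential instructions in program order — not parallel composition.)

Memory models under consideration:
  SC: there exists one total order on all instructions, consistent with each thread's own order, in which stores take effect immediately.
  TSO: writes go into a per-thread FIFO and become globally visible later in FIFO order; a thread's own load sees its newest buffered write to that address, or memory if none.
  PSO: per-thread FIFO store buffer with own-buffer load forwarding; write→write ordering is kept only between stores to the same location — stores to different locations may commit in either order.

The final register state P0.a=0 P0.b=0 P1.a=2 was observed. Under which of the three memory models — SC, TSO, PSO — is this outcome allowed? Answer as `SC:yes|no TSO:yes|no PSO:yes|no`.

outcome vector order: (P0.a,P0.b,P1.a)
[SC] allowed = {002 010 012 110 112}
[TSO] allowed = {000 002 010 012 110 112}
[PSO] allowed = {000 002 010 012 110 112}
target 002 ∈ {SC,TSO,PSO}

SC:yes TSO:yes PSO:yes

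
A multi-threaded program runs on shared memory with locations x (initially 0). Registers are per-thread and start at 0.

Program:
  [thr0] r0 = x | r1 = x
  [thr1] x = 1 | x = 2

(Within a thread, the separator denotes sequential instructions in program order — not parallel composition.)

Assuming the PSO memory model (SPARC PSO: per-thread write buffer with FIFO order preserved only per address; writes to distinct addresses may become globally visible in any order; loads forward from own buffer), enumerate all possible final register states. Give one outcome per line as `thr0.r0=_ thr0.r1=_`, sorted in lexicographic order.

outcome vector order: (thr0.r0,thr0.r1)
|PSO outcomes| = 6

thr0.r0=0 thr0.r1=0
thr0.r0=0 thr0.r1=1
thr0.r0=0 thr0.r1=2
thr0.r0=1 thr0.r1=1
thr0.r0=1 thr0.r1=2
thr0.r0=2 thr0.r1=2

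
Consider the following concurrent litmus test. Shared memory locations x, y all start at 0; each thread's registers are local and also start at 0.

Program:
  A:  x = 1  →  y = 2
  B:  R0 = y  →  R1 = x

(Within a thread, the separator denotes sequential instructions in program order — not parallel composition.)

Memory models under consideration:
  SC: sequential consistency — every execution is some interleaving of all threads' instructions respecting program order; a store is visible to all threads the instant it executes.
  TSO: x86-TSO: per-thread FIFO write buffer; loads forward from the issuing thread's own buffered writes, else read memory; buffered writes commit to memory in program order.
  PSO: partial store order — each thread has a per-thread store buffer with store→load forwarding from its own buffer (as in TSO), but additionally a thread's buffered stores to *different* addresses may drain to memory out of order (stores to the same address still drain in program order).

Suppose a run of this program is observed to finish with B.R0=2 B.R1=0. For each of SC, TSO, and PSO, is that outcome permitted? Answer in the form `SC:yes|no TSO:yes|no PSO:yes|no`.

outcome vector order: (B.R0,B.R1)
SC: 3 outcomes — {00 01 21}
TSO: 3 outcomes — {00 01 21}
PSO: 4 outcomes — {00 01 20 21}
target 20 ∈ {PSO}

SC:no TSO:no PSO:yes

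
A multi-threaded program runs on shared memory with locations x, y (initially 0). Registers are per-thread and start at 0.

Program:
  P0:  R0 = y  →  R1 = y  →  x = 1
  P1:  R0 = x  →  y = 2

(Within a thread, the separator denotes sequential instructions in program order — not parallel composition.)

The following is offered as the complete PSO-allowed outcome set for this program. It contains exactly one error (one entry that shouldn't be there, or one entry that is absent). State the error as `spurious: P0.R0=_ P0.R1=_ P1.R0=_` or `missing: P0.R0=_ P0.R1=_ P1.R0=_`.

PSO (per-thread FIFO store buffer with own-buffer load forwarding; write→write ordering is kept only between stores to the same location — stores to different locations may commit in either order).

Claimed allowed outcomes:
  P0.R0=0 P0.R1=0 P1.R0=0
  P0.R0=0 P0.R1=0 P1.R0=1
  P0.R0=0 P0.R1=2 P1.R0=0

missing: P0.R0=2 P0.R1=2 P1.R0=0

outcome vector order: (P0.R0,P0.R1,P1.R0)
PSO: 4 outcomes — {000, 001, 020, 220}
PSO∖claimed = {220}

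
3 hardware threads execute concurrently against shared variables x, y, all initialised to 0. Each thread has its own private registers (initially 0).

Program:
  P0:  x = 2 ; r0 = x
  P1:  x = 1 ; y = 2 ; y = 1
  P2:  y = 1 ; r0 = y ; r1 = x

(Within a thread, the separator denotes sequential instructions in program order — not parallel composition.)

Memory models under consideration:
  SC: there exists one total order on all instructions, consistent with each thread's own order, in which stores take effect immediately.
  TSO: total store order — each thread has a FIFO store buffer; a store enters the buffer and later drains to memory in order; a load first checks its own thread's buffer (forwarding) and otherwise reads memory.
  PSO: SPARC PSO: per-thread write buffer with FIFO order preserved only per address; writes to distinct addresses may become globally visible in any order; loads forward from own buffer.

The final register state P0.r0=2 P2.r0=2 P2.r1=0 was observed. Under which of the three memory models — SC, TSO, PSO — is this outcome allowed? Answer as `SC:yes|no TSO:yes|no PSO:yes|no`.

outcome vector order: (P0.r0,P2.r0,P2.r1)
[SC] allowed = {<1 1 0> <1 1 1> <1 1 2> <1 2 1> <2 1 0> <2 1 1> <2 1 2> <2 2 1> <2 2 2>}
[TSO] allowed = {<1 1 0> <1 1 1> <1 1 2> <1 2 1> <2 1 0> <2 1 1> <2 1 2> <2 2 1> <2 2 2>}
[PSO] allowed = {<1 1 0> <1 1 1> <1 1 2> <1 2 0> <1 2 1> <1 2 2> <2 1 0> <2 1 1> <2 1 2> <2 2 0> <2 2 1> <2 2 2>}
target <2 2 0> ∈ {PSO}

SC:no TSO:no PSO:yes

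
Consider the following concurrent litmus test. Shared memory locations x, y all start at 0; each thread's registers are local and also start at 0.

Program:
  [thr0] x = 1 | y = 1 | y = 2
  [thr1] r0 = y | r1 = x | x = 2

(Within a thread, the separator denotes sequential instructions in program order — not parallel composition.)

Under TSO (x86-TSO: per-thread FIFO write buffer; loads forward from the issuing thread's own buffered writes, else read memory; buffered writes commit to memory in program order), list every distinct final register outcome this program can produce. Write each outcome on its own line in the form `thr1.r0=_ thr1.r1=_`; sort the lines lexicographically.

thr1.r0=0 thr1.r1=0
thr1.r0=0 thr1.r1=1
thr1.r0=1 thr1.r1=1
thr1.r0=2 thr1.r1=1

outcome vector order: (thr1.r0,thr1.r1)
|TSO outcomes| = 4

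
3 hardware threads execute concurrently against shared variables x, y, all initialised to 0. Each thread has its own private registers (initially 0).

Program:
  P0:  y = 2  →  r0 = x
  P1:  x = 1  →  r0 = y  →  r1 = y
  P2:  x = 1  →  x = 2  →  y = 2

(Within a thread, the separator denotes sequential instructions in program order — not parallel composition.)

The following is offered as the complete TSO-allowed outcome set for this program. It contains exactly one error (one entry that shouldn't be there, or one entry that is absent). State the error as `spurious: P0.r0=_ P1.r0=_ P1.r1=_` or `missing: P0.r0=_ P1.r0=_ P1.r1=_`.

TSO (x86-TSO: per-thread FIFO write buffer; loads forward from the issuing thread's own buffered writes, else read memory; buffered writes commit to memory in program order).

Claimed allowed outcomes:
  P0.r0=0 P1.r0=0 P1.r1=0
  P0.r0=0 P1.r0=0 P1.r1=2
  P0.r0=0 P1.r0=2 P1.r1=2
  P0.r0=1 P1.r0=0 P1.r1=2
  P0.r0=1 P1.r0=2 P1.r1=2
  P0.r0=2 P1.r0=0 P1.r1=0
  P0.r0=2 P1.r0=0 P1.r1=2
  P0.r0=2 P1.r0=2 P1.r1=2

outcome vector order: (P0.r0,P1.r0,P1.r1)
[TSO] allowed = {0/0/0; 0/0/2; 0/2/2; 1/0/0; 1/0/2; 1/2/2; 2/0/0; 2/0/2; 2/2/2}
TSO∖claimed = {1/0/0}

missing: P0.r0=1 P1.r0=0 P1.r1=0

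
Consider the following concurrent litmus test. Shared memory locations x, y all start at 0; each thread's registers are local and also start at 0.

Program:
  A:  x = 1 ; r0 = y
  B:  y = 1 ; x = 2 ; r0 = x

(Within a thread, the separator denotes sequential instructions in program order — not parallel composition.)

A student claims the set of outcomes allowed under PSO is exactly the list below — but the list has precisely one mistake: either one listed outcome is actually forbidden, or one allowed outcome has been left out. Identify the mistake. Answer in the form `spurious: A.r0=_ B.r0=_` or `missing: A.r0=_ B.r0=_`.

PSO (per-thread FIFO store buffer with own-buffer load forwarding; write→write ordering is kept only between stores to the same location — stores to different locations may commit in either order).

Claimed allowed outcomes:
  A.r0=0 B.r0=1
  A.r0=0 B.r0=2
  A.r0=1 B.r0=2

outcome vector order: (A.r0,B.r0)
[PSO] allowed = {(0,1), (0,2), (1,1), (1,2)}
PSO∖claimed = {(1,1)}

missing: A.r0=1 B.r0=1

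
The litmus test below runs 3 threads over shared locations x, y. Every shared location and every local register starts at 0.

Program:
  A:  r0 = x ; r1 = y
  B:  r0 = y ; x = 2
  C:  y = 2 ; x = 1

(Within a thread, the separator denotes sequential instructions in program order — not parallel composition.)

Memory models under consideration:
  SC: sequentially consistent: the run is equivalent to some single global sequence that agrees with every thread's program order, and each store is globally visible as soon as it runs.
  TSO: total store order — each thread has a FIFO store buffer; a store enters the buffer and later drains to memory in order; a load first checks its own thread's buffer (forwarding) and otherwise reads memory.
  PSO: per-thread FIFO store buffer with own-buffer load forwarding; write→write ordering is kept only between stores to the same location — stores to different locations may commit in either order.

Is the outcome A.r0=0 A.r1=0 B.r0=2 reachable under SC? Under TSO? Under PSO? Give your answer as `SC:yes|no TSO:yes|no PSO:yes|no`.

outcome vector order: (A.r0,A.r1,B.r0)
SC (9): 000; 002; 020; 022; 120; 122; 200; 220; 222
TSO (9): 000; 002; 020; 022; 120; 122; 200; 220; 222
PSO (11): 000; 002; 020; 022; 100; 102; 120; 122; 200; 220; 222
target 002 ∈ {SC,TSO,PSO}

SC:yes TSO:yes PSO:yes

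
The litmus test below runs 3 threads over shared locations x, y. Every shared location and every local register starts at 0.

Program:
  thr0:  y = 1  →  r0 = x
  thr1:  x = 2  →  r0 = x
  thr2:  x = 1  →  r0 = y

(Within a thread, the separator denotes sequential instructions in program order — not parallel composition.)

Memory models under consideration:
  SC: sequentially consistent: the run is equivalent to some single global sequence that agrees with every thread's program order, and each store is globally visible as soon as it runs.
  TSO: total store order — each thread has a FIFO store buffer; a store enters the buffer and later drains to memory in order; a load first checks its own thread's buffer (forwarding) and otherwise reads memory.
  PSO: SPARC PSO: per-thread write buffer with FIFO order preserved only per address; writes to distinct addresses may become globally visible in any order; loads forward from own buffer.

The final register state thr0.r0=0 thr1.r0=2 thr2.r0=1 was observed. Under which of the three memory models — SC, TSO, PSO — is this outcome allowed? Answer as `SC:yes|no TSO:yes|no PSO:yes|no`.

outcome vector order: (thr0.r0,thr1.r0,thr2.r0)
under SC → 011 021 110 111 120 121 211 220 221
under TSO → 010 011 020 021 110 111 120 121 210 211 220 221
under PSO → 010 011 020 021 110 111 120 121 210 211 220 221
target 021 ∈ {SC,TSO,PSO}

SC:yes TSO:yes PSO:yes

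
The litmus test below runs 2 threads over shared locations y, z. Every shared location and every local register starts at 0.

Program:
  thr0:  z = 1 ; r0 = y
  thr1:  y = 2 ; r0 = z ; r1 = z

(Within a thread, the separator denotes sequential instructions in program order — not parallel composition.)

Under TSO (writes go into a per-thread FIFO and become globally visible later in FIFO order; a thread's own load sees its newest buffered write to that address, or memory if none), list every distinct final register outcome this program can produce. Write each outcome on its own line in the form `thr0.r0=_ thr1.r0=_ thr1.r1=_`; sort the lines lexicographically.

thr0.r0=0 thr1.r0=0 thr1.r1=0
thr0.r0=0 thr1.r0=0 thr1.r1=1
thr0.r0=0 thr1.r0=1 thr1.r1=1
thr0.r0=2 thr1.r0=0 thr1.r1=0
thr0.r0=2 thr1.r0=0 thr1.r1=1
thr0.r0=2 thr1.r0=1 thr1.r1=1

outcome vector order: (thr0.r0,thr1.r0,thr1.r1)
|TSO outcomes| = 6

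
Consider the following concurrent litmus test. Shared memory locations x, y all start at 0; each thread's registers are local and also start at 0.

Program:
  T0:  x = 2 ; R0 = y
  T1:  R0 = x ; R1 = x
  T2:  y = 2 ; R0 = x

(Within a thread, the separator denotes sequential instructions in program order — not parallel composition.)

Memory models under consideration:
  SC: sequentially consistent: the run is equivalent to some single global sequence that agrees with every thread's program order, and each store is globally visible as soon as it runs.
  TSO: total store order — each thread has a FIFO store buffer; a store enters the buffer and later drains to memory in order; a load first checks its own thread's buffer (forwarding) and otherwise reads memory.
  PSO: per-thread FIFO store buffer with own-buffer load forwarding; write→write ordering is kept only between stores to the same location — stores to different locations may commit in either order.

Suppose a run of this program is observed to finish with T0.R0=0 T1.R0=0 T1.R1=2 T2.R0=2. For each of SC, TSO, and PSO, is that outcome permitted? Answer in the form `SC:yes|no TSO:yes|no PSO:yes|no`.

SC:yes TSO:yes PSO:yes

outcome vector order: (T0.R0,T1.R0,T1.R1,T2.R0)
[SC] allowed = {0002, 0022, 0222, 2000, 2002, 2020, 2022, 2220, 2222}
[TSO] allowed = {0000, 0002, 0020, 0022, 0220, 0222, 2000, 2002, 2020, 2022, 2220, 2222}
[PSO] allowed = {0000, 0002, 0020, 0022, 0220, 0222, 2000, 2002, 2020, 2022, 2220, 2222}
target 0022 ∈ {SC,TSO,PSO}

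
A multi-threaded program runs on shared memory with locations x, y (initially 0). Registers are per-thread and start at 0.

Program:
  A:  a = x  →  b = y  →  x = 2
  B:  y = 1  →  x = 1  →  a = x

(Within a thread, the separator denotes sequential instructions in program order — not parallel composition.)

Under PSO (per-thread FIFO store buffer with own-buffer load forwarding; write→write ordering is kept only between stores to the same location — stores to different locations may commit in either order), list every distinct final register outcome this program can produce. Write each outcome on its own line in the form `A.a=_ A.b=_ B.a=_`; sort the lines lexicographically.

outcome vector order: (A.a,A.b,B.a)
|PSO outcomes| = 8

A.a=0 A.b=0 B.a=1
A.a=0 A.b=0 B.a=2
A.a=0 A.b=1 B.a=1
A.a=0 A.b=1 B.a=2
A.a=1 A.b=0 B.a=1
A.a=1 A.b=0 B.a=2
A.a=1 A.b=1 B.a=1
A.a=1 A.b=1 B.a=2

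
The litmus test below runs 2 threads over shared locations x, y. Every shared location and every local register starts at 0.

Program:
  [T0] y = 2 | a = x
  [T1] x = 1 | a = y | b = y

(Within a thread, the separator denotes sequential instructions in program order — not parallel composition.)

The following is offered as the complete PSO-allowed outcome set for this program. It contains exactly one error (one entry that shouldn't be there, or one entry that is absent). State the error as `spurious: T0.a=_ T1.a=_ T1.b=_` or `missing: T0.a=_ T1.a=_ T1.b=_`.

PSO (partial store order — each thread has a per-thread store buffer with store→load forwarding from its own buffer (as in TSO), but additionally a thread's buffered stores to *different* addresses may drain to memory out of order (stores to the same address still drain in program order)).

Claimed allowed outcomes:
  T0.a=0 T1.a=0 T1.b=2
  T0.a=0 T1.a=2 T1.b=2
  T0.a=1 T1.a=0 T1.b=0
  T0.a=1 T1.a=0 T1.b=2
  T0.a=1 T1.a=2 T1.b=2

outcome vector order: (T0.a,T1.a,T1.b)
under PSO → (0,0,0); (0,0,2); (0,2,2); (1,0,0); (1,0,2); (1,2,2)
PSO∖claimed = {(0,0,0)}

missing: T0.a=0 T1.a=0 T1.b=0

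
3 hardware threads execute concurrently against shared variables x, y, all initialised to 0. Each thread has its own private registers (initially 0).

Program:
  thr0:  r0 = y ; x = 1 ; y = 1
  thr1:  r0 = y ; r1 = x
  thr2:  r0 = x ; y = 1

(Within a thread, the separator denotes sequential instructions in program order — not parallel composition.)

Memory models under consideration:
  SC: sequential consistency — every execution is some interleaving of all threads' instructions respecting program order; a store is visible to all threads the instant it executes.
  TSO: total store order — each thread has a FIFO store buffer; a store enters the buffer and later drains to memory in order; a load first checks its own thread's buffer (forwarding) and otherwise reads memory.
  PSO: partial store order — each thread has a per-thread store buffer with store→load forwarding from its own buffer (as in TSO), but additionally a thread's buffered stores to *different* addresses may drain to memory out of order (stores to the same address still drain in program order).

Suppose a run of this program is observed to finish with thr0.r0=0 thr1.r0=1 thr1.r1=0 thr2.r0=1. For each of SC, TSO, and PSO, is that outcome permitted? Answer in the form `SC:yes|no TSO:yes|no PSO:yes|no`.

outcome vector order: (thr0.r0,thr1.r0,thr1.r1,thr2.r0)
SC: 11 outcomes — {0/0/0/0, 0/0/0/1, 0/0/1/0, 0/0/1/1, 0/1/0/0, 0/1/1/0, 0/1/1/1, 1/0/0/0, 1/0/1/0, 1/1/0/0, 1/1/1/0}
TSO: 11 outcomes — {0/0/0/0, 0/0/0/1, 0/0/1/0, 0/0/1/1, 0/1/0/0, 0/1/1/0, 0/1/1/1, 1/0/0/0, 1/0/1/0, 1/1/0/0, 1/1/1/0}
PSO: 12 outcomes — {0/0/0/0, 0/0/0/1, 0/0/1/0, 0/0/1/1, 0/1/0/0, 0/1/0/1, 0/1/1/0, 0/1/1/1, 1/0/0/0, 1/0/1/0, 1/1/0/0, 1/1/1/0}
target 0/1/0/1 ∈ {PSO}

SC:no TSO:no PSO:yes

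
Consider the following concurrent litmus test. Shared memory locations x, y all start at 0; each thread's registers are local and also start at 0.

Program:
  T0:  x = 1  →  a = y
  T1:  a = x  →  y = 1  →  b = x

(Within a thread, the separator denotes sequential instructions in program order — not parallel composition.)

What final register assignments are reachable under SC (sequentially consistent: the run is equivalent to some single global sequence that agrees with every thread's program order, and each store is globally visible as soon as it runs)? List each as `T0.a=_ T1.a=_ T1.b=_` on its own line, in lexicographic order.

T0.a=0 T1.a=0 T1.b=1
T0.a=0 T1.a=1 T1.b=1
T0.a=1 T1.a=0 T1.b=0
T0.a=1 T1.a=0 T1.b=1
T0.a=1 T1.a=1 T1.b=1

outcome vector order: (T0.a,T1.a,T1.b)
|SC outcomes| = 5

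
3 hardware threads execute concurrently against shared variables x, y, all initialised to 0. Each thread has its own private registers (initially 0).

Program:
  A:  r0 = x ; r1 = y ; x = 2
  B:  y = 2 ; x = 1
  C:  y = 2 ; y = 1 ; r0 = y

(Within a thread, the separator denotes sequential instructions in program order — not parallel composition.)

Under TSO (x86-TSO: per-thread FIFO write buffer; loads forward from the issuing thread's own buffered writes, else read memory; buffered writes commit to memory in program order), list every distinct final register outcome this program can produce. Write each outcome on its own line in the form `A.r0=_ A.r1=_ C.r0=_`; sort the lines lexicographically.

outcome vector order: (A.r0,A.r1,C.r0)
|TSO outcomes| = 9

A.r0=0 A.r1=0 C.r0=1
A.r0=0 A.r1=0 C.r0=2
A.r0=0 A.r1=1 C.r0=1
A.r0=0 A.r1=1 C.r0=2
A.r0=0 A.r1=2 C.r0=1
A.r0=0 A.r1=2 C.r0=2
A.r0=1 A.r1=1 C.r0=1
A.r0=1 A.r1=2 C.r0=1
A.r0=1 A.r1=2 C.r0=2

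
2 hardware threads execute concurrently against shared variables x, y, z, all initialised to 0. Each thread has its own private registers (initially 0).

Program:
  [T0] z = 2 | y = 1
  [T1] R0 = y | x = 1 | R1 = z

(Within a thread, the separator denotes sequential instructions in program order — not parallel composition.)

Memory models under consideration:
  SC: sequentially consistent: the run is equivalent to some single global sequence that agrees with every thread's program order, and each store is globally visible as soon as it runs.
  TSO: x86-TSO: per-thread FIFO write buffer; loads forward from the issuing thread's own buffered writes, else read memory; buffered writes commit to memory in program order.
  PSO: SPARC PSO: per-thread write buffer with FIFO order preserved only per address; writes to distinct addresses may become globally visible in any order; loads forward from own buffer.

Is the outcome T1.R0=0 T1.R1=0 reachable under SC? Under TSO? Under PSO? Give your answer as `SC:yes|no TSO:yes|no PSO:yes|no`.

SC:yes TSO:yes PSO:yes

outcome vector order: (T1.R0,T1.R1)
[SC] allowed = {00 02 12}
[TSO] allowed = {00 02 12}
[PSO] allowed = {00 02 10 12}
target 00 ∈ {SC,TSO,PSO}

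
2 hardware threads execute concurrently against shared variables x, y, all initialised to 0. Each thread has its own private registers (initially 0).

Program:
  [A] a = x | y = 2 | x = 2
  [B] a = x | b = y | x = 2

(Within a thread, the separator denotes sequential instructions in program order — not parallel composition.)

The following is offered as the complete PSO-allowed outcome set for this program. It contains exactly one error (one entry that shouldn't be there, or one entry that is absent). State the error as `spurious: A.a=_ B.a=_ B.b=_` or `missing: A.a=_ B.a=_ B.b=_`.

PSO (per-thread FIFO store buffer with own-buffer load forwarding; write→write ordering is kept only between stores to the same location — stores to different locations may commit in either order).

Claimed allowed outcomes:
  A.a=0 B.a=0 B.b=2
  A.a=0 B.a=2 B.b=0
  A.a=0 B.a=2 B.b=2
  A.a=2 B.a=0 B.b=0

outcome vector order: (A.a,B.a,B.b)
under PSO → 0/0/0, 0/0/2, 0/2/0, 0/2/2, 2/0/0
PSO∖claimed = {0/0/0}

missing: A.a=0 B.a=0 B.b=0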